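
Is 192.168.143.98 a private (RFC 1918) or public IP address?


RFC 1918 private ranges:
  10.0.0.0/8 (10.0.0.0 - 10.255.255.255)
  172.16.0.0/12 (172.16.0.0 - 172.31.255.255)
  192.168.0.0/16 (192.168.0.0 - 192.168.255.255)
Private (in 192.168.0.0/16)


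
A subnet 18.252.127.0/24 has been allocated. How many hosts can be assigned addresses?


Host bits = 32 - 24 = 8
Total addresses = 2^8 = 256
Usable = total - 2 (network and broadcast)
Usable hosts: 254


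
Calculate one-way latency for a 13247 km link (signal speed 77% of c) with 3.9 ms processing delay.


Speed = 0.77 * 3e5 km/s = 231000 km/s
Propagation delay = 13247 / 231000 = 0.0573 s = 57.3463 ms
Processing delay = 3.9 ms
Total one-way latency = 61.2463 ms


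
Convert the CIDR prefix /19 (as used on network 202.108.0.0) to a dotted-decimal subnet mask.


/19 means 19 network bits, 13 host bits
Binary: 11111111111111111110000000000000
Mask: 255.255.224.0


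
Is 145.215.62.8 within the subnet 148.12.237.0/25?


Subnet network: 148.12.237.0
Test IP AND mask: 145.215.62.0
No, 145.215.62.8 is not in 148.12.237.0/25


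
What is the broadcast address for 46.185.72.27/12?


Network: 46.176.0.0/12
Host bits = 20
Set all host bits to 1:
Broadcast: 46.191.255.255


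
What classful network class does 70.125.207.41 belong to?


First octet: 70
Binary: 01000110
0xxxxxxx -> Class A (1-126)
Class A, default mask 255.0.0.0 (/8)


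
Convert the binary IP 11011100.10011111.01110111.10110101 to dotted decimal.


11011100 = 220
10011111 = 159
01110111 = 119
10110101 = 181
IP: 220.159.119.181


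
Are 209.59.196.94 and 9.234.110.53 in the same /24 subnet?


Mask: 255.255.255.0
209.59.196.94 AND mask = 209.59.196.0
9.234.110.53 AND mask = 9.234.110.0
No, different subnets (209.59.196.0 vs 9.234.110.0)


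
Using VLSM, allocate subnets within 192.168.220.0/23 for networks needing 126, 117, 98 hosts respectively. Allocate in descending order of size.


126 hosts -> /25 (126 usable): 192.168.220.0/25
117 hosts -> /25 (126 usable): 192.168.220.128/25
98 hosts -> /25 (126 usable): 192.168.221.0/25
Allocation: 192.168.220.0/25 (126 hosts, 126 usable); 192.168.220.128/25 (117 hosts, 126 usable); 192.168.221.0/25 (98 hosts, 126 usable)


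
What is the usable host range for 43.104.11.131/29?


Network: 43.104.11.128
Broadcast: 43.104.11.135
First usable = network + 1
Last usable = broadcast - 1
Range: 43.104.11.129 to 43.104.11.134


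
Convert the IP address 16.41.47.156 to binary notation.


16 = 00010000
41 = 00101001
47 = 00101111
156 = 10011100
Binary: 00010000.00101001.00101111.10011100


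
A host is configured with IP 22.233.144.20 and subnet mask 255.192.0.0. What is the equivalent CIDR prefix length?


Binary: 11111111.11000000.00000000.00000000
Count leading 1s
Prefix: /10


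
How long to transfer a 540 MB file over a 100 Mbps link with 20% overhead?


Effective throughput = 100 * (1 - 20/100) = 80 Mbps
File size in Mb = 540 * 8 = 4320 Mb
Time = 4320 / 80
Time = 54 seconds


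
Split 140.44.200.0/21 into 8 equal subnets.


New prefix = 21 + 3 = 24
Each subnet has 256 addresses
  140.44.200.0/24
  140.44.201.0/24
  140.44.202.0/24
  140.44.203.0/24
  140.44.204.0/24
  140.44.205.0/24
  140.44.206.0/24
  140.44.207.0/24
Subnets: 140.44.200.0/24, 140.44.201.0/24, 140.44.202.0/24, 140.44.203.0/24, 140.44.204.0/24, 140.44.205.0/24, 140.44.206.0/24, 140.44.207.0/24


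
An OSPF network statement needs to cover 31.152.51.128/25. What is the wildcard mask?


Subnet mask: 255.255.255.128
Wildcard = 255.255.255.255 - subnet mask
255 - 255 = 0
255 - 255 = 0
255 - 255 = 0
255 - 128 = 127
Wildcard: 0.0.0.127


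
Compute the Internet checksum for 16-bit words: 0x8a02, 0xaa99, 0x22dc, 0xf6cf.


Sum all words (with carry folding):
+ 0x8a02 = 0x8a02
+ 0xaa99 = 0x349c
+ 0x22dc = 0x5778
+ 0xf6cf = 0x4e48
One's complement: ~0x4e48
Checksum = 0xb1b7


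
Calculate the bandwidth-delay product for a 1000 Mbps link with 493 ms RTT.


BDP = bandwidth * RTT
= 1000 Mbps * 493 ms
= 1000 * 1e6 * 493 / 1000 bits
= 493000000 bits
= 61625000 bytes
= 60180.6641 KB
BDP = 493000000 bits (61625000 bytes)


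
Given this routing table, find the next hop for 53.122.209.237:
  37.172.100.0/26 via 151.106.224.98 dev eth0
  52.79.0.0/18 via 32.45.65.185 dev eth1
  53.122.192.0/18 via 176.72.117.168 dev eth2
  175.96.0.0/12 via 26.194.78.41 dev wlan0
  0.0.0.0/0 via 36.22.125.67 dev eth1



Longest prefix match for 53.122.209.237:
  /26 37.172.100.0: no
  /18 52.79.0.0: no
  /18 53.122.192.0: MATCH
  /12 175.96.0.0: no
  /0 0.0.0.0: MATCH
Selected: next-hop 176.72.117.168 via eth2 (matched /18)


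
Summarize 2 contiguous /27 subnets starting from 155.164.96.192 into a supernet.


Original prefix: /27
Number of subnets: 2 = 2^1
New prefix = 27 - 1 = 26
Supernet: 155.164.96.192/26


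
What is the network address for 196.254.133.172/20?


IP:   11000100.11111110.10000101.10101100
Mask: 11111111.11111111.11110000.00000000
AND operation:
Net:  11000100.11111110.10000000.00000000
Network: 196.254.128.0/20


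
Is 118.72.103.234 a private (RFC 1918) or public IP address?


RFC 1918 private ranges:
  10.0.0.0/8 (10.0.0.0 - 10.255.255.255)
  172.16.0.0/12 (172.16.0.0 - 172.31.255.255)
  192.168.0.0/16 (192.168.0.0 - 192.168.255.255)
Public (not in any RFC 1918 range)


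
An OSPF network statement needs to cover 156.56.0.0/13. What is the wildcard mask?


Subnet mask: 255.248.0.0
Wildcard = 255.255.255.255 - subnet mask
255 - 255 = 0
255 - 248 = 7
255 - 0 = 255
255 - 0 = 255
Wildcard: 0.7.255.255


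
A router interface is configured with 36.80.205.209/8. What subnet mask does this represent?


/8 means 8 network bits, 24 host bits
Binary: 11111111000000000000000000000000
Mask: 255.0.0.0


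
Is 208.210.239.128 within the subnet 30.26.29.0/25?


Subnet network: 30.26.29.0
Test IP AND mask: 208.210.239.128
No, 208.210.239.128 is not in 30.26.29.0/25


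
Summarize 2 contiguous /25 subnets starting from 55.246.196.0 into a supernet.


Original prefix: /25
Number of subnets: 2 = 2^1
New prefix = 25 - 1 = 24
Supernet: 55.246.196.0/24


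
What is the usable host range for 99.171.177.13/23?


Network: 99.171.176.0
Broadcast: 99.171.177.255
First usable = network + 1
Last usable = broadcast - 1
Range: 99.171.176.1 to 99.171.177.254


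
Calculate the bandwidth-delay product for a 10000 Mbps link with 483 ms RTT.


BDP = bandwidth * RTT
= 10000 Mbps * 483 ms
= 10000 * 1e6 * 483 / 1000 bits
= 4830000000 bits
= 603750000 bytes
= 589599.6094 KB
BDP = 4830000000 bits (603750000 bytes)


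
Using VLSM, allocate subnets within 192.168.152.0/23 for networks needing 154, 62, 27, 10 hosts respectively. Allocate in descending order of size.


154 hosts -> /24 (254 usable): 192.168.152.0/24
62 hosts -> /26 (62 usable): 192.168.153.0/26
27 hosts -> /27 (30 usable): 192.168.153.64/27
10 hosts -> /28 (14 usable): 192.168.153.96/28
Allocation: 192.168.152.0/24 (154 hosts, 254 usable); 192.168.153.0/26 (62 hosts, 62 usable); 192.168.153.64/27 (27 hosts, 30 usable); 192.168.153.96/28 (10 hosts, 14 usable)


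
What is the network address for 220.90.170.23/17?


IP:   11011100.01011010.10101010.00010111
Mask: 11111111.11111111.10000000.00000000
AND operation:
Net:  11011100.01011010.10000000.00000000
Network: 220.90.128.0/17


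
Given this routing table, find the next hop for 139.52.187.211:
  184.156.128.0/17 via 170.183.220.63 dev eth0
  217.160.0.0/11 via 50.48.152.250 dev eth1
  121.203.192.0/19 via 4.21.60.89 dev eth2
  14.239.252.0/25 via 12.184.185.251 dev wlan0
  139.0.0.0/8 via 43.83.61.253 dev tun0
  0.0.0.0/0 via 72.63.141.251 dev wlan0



Longest prefix match for 139.52.187.211:
  /17 184.156.128.0: no
  /11 217.160.0.0: no
  /19 121.203.192.0: no
  /25 14.239.252.0: no
  /8 139.0.0.0: MATCH
  /0 0.0.0.0: MATCH
Selected: next-hop 43.83.61.253 via tun0 (matched /8)


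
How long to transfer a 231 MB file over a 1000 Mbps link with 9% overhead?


Effective throughput = 1000 * (1 - 9/100) = 910 Mbps
File size in Mb = 231 * 8 = 1848 Mb
Time = 1848 / 910
Time = 2.0308 seconds


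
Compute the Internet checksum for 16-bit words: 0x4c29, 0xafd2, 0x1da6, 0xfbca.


Sum all words (with carry folding):
+ 0x4c29 = 0x4c29
+ 0xafd2 = 0xfbfb
+ 0x1da6 = 0x19a2
+ 0xfbca = 0x156d
One's complement: ~0x156d
Checksum = 0xea92


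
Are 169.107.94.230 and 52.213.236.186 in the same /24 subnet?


Mask: 255.255.255.0
169.107.94.230 AND mask = 169.107.94.0
52.213.236.186 AND mask = 52.213.236.0
No, different subnets (169.107.94.0 vs 52.213.236.0)


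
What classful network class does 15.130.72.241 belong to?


First octet: 15
Binary: 00001111
0xxxxxxx -> Class A (1-126)
Class A, default mask 255.0.0.0 (/8)


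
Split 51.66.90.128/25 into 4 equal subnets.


New prefix = 25 + 2 = 27
Each subnet has 32 addresses
  51.66.90.128/27
  51.66.90.160/27
  51.66.90.192/27
  51.66.90.224/27
Subnets: 51.66.90.128/27, 51.66.90.160/27, 51.66.90.192/27, 51.66.90.224/27


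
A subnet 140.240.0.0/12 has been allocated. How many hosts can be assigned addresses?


Host bits = 32 - 12 = 20
Total addresses = 2^20 = 1048576
Usable = total - 2 (network and broadcast)
Usable hosts: 1048574


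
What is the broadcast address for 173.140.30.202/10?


Network: 173.128.0.0/10
Host bits = 22
Set all host bits to 1:
Broadcast: 173.191.255.255


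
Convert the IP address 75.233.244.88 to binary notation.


75 = 01001011
233 = 11101001
244 = 11110100
88 = 01011000
Binary: 01001011.11101001.11110100.01011000


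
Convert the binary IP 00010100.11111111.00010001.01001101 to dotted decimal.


00010100 = 20
11111111 = 255
00010001 = 17
01001101 = 77
IP: 20.255.17.77


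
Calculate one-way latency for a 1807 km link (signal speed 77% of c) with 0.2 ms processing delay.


Speed = 0.77 * 3e5 km/s = 231000 km/s
Propagation delay = 1807 / 231000 = 0.0078 s = 7.8225 ms
Processing delay = 0.2 ms
Total one-way latency = 8.0225 ms


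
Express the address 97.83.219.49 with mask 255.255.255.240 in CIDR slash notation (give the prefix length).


Binary: 11111111.11111111.11111111.11110000
Count leading 1s
Prefix: /28


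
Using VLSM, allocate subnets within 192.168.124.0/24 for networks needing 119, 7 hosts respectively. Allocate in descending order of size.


119 hosts -> /25 (126 usable): 192.168.124.0/25
7 hosts -> /28 (14 usable): 192.168.124.128/28
Allocation: 192.168.124.0/25 (119 hosts, 126 usable); 192.168.124.128/28 (7 hosts, 14 usable)


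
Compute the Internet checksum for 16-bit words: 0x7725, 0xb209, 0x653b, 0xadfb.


Sum all words (with carry folding):
+ 0x7725 = 0x7725
+ 0xb209 = 0x292f
+ 0x653b = 0x8e6a
+ 0xadfb = 0x3c66
One's complement: ~0x3c66
Checksum = 0xc399


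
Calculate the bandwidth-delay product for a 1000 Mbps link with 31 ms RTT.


BDP = bandwidth * RTT
= 1000 Mbps * 31 ms
= 1000 * 1e6 * 31 / 1000 bits
= 31000000 bits
= 3875000 bytes
= 3784.1797 KB
BDP = 31000000 bits (3875000 bytes)


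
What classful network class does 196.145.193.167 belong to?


First octet: 196
Binary: 11000100
110xxxxx -> Class C (192-223)
Class C, default mask 255.255.255.0 (/24)


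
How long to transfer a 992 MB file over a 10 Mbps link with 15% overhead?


Effective throughput = 10 * (1 - 15/100) = 8.5 Mbps
File size in Mb = 992 * 8 = 7936 Mb
Time = 7936 / 8.5
Time = 933.6471 seconds


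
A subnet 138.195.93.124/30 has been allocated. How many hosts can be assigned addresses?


Host bits = 32 - 30 = 2
Total addresses = 2^2 = 4
Usable = total - 2 (network and broadcast)
Usable hosts: 2


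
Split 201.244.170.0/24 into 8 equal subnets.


New prefix = 24 + 3 = 27
Each subnet has 32 addresses
  201.244.170.0/27
  201.244.170.32/27
  201.244.170.64/27
  201.244.170.96/27
  201.244.170.128/27
  201.244.170.160/27
  201.244.170.192/27
  201.244.170.224/27
Subnets: 201.244.170.0/27, 201.244.170.32/27, 201.244.170.64/27, 201.244.170.96/27, 201.244.170.128/27, 201.244.170.160/27, 201.244.170.192/27, 201.244.170.224/27


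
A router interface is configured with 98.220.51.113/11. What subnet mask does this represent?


/11 means 11 network bits, 21 host bits
Binary: 11111111111000000000000000000000
Mask: 255.224.0.0


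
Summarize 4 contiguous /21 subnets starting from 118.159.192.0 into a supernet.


Original prefix: /21
Number of subnets: 4 = 2^2
New prefix = 21 - 2 = 19
Supernet: 118.159.192.0/19


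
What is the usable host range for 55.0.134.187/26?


Network: 55.0.134.128
Broadcast: 55.0.134.191
First usable = network + 1
Last usable = broadcast - 1
Range: 55.0.134.129 to 55.0.134.190


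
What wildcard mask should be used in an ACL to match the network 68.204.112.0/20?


Subnet mask: 255.255.240.0
Wildcard = 255.255.255.255 - subnet mask
255 - 255 = 0
255 - 255 = 0
255 - 240 = 15
255 - 0 = 255
Wildcard: 0.0.15.255


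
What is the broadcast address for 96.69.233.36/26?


Network: 96.69.233.0/26
Host bits = 6
Set all host bits to 1:
Broadcast: 96.69.233.63


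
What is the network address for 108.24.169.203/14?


IP:   01101100.00011000.10101001.11001011
Mask: 11111111.11111100.00000000.00000000
AND operation:
Net:  01101100.00011000.00000000.00000000
Network: 108.24.0.0/14


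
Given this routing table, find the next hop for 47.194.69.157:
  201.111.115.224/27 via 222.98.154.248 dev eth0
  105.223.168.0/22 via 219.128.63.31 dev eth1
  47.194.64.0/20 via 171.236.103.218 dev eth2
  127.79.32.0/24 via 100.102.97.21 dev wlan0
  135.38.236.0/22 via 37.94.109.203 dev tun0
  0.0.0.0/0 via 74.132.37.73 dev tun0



Longest prefix match for 47.194.69.157:
  /27 201.111.115.224: no
  /22 105.223.168.0: no
  /20 47.194.64.0: MATCH
  /24 127.79.32.0: no
  /22 135.38.236.0: no
  /0 0.0.0.0: MATCH
Selected: next-hop 171.236.103.218 via eth2 (matched /20)


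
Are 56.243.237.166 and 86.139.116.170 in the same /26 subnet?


Mask: 255.255.255.192
56.243.237.166 AND mask = 56.243.237.128
86.139.116.170 AND mask = 86.139.116.128
No, different subnets (56.243.237.128 vs 86.139.116.128)


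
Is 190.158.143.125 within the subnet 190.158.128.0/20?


Subnet network: 190.158.128.0
Test IP AND mask: 190.158.128.0
Yes, 190.158.143.125 is in 190.158.128.0/20


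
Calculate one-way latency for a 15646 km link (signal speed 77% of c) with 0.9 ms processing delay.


Speed = 0.77 * 3e5 km/s = 231000 km/s
Propagation delay = 15646 / 231000 = 0.0677 s = 67.7316 ms
Processing delay = 0.9 ms
Total one-way latency = 68.6316 ms


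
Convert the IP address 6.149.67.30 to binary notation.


6 = 00000110
149 = 10010101
67 = 01000011
30 = 00011110
Binary: 00000110.10010101.01000011.00011110


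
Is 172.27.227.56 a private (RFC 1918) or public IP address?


RFC 1918 private ranges:
  10.0.0.0/8 (10.0.0.0 - 10.255.255.255)
  172.16.0.0/12 (172.16.0.0 - 172.31.255.255)
  192.168.0.0/16 (192.168.0.0 - 192.168.255.255)
Private (in 172.16.0.0/12)


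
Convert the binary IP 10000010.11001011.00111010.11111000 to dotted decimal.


10000010 = 130
11001011 = 203
00111010 = 58
11111000 = 248
IP: 130.203.58.248


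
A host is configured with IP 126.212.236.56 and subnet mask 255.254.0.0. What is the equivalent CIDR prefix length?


Binary: 11111111.11111110.00000000.00000000
Count leading 1s
Prefix: /15


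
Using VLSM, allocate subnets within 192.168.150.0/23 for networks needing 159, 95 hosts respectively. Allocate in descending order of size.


159 hosts -> /24 (254 usable): 192.168.150.0/24
95 hosts -> /25 (126 usable): 192.168.151.0/25
Allocation: 192.168.150.0/24 (159 hosts, 254 usable); 192.168.151.0/25 (95 hosts, 126 usable)


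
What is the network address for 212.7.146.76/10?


IP:   11010100.00000111.10010010.01001100
Mask: 11111111.11000000.00000000.00000000
AND operation:
Net:  11010100.00000000.00000000.00000000
Network: 212.0.0.0/10


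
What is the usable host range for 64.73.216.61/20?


Network: 64.73.208.0
Broadcast: 64.73.223.255
First usable = network + 1
Last usable = broadcast - 1
Range: 64.73.208.1 to 64.73.223.254


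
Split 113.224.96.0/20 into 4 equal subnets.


New prefix = 20 + 2 = 22
Each subnet has 1024 addresses
  113.224.96.0/22
  113.224.100.0/22
  113.224.104.0/22
  113.224.108.0/22
Subnets: 113.224.96.0/22, 113.224.100.0/22, 113.224.104.0/22, 113.224.108.0/22


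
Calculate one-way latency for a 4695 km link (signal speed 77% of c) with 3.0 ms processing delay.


Speed = 0.77 * 3e5 km/s = 231000 km/s
Propagation delay = 4695 / 231000 = 0.0203 s = 20.3247 ms
Processing delay = 3.0 ms
Total one-way latency = 23.3247 ms


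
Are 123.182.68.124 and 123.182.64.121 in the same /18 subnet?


Mask: 255.255.192.0
123.182.68.124 AND mask = 123.182.64.0
123.182.64.121 AND mask = 123.182.64.0
Yes, same subnet (123.182.64.0)


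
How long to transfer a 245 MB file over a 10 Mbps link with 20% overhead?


Effective throughput = 10 * (1 - 20/100) = 8 Mbps
File size in Mb = 245 * 8 = 1960 Mb
Time = 1960 / 8
Time = 245 seconds


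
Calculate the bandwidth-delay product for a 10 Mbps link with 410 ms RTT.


BDP = bandwidth * RTT
= 10 Mbps * 410 ms
= 10 * 1e6 * 410 / 1000 bits
= 4100000 bits
= 512500 bytes
= 500.4883 KB
BDP = 4100000 bits (512500 bytes)


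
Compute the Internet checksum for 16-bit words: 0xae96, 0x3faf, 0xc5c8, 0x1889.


Sum all words (with carry folding):
+ 0xae96 = 0xae96
+ 0x3faf = 0xee45
+ 0xc5c8 = 0xb40e
+ 0x1889 = 0xcc97
One's complement: ~0xcc97
Checksum = 0x3368


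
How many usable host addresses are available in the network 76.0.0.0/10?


Host bits = 32 - 10 = 22
Total addresses = 2^22 = 4194304
Usable = total - 2 (network and broadcast)
Usable hosts: 4194302


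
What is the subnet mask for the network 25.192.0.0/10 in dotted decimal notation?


/10 means 10 network bits, 22 host bits
Binary: 11111111110000000000000000000000
Mask: 255.192.0.0


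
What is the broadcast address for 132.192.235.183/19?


Network: 132.192.224.0/19
Host bits = 13
Set all host bits to 1:
Broadcast: 132.192.255.255


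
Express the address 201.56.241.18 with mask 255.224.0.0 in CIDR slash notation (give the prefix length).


Binary: 11111111.11100000.00000000.00000000
Count leading 1s
Prefix: /11


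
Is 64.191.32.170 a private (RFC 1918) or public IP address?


RFC 1918 private ranges:
  10.0.0.0/8 (10.0.0.0 - 10.255.255.255)
  172.16.0.0/12 (172.16.0.0 - 172.31.255.255)
  192.168.0.0/16 (192.168.0.0 - 192.168.255.255)
Public (not in any RFC 1918 range)


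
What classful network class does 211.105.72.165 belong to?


First octet: 211
Binary: 11010011
110xxxxx -> Class C (192-223)
Class C, default mask 255.255.255.0 (/24)


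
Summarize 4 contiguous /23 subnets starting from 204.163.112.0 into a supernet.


Original prefix: /23
Number of subnets: 4 = 2^2
New prefix = 23 - 2 = 21
Supernet: 204.163.112.0/21


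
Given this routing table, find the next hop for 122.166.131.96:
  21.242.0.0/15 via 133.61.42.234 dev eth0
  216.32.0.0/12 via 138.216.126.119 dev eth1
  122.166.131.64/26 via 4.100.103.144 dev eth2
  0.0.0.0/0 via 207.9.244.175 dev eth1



Longest prefix match for 122.166.131.96:
  /15 21.242.0.0: no
  /12 216.32.0.0: no
  /26 122.166.131.64: MATCH
  /0 0.0.0.0: MATCH
Selected: next-hop 4.100.103.144 via eth2 (matched /26)


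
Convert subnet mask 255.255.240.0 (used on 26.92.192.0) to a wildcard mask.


Subnet mask: 255.255.240.0
Wildcard = 255.255.255.255 - subnet mask
255 - 255 = 0
255 - 255 = 0
255 - 240 = 15
255 - 0 = 255
Wildcard: 0.0.15.255


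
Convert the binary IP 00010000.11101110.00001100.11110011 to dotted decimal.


00010000 = 16
11101110 = 238
00001100 = 12
11110011 = 243
IP: 16.238.12.243


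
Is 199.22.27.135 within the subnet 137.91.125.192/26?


Subnet network: 137.91.125.192
Test IP AND mask: 199.22.27.128
No, 199.22.27.135 is not in 137.91.125.192/26


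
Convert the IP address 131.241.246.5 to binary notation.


131 = 10000011
241 = 11110001
246 = 11110110
5 = 00000101
Binary: 10000011.11110001.11110110.00000101


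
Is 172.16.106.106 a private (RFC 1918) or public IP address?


RFC 1918 private ranges:
  10.0.0.0/8 (10.0.0.0 - 10.255.255.255)
  172.16.0.0/12 (172.16.0.0 - 172.31.255.255)
  192.168.0.0/16 (192.168.0.0 - 192.168.255.255)
Private (in 172.16.0.0/12)


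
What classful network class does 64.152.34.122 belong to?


First octet: 64
Binary: 01000000
0xxxxxxx -> Class A (1-126)
Class A, default mask 255.0.0.0 (/8)


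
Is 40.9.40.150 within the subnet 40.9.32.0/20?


Subnet network: 40.9.32.0
Test IP AND mask: 40.9.32.0
Yes, 40.9.40.150 is in 40.9.32.0/20


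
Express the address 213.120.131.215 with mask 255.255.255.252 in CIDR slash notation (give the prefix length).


Binary: 11111111.11111111.11111111.11111100
Count leading 1s
Prefix: /30


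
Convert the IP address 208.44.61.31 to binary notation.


208 = 11010000
44 = 00101100
61 = 00111101
31 = 00011111
Binary: 11010000.00101100.00111101.00011111


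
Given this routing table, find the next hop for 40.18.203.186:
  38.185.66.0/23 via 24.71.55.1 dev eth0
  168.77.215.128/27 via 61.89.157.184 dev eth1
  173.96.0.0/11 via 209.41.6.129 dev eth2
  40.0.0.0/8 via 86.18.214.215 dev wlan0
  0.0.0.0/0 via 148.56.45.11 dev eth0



Longest prefix match for 40.18.203.186:
  /23 38.185.66.0: no
  /27 168.77.215.128: no
  /11 173.96.0.0: no
  /8 40.0.0.0: MATCH
  /0 0.0.0.0: MATCH
Selected: next-hop 86.18.214.215 via wlan0 (matched /8)


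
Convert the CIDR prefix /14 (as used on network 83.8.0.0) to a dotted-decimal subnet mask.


/14 means 14 network bits, 18 host bits
Binary: 11111111111111000000000000000000
Mask: 255.252.0.0


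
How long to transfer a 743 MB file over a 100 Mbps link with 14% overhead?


Effective throughput = 100 * (1 - 14/100) = 86 Mbps
File size in Mb = 743 * 8 = 5944 Mb
Time = 5944 / 86
Time = 69.1163 seconds


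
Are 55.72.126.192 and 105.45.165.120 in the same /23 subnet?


Mask: 255.255.254.0
55.72.126.192 AND mask = 55.72.126.0
105.45.165.120 AND mask = 105.45.164.0
No, different subnets (55.72.126.0 vs 105.45.164.0)


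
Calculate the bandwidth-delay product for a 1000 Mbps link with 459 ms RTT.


BDP = bandwidth * RTT
= 1000 Mbps * 459 ms
= 1000 * 1e6 * 459 / 1000 bits
= 459000000 bits
= 57375000 bytes
= 56030.2734 KB
BDP = 459000000 bits (57375000 bytes)


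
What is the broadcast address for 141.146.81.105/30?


Network: 141.146.81.104/30
Host bits = 2
Set all host bits to 1:
Broadcast: 141.146.81.107


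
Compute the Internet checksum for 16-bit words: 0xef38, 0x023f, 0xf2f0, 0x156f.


Sum all words (with carry folding):
+ 0xef38 = 0xef38
+ 0x023f = 0xf177
+ 0xf2f0 = 0xe468
+ 0x156f = 0xf9d7
One's complement: ~0xf9d7
Checksum = 0x0628


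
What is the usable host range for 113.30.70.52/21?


Network: 113.30.64.0
Broadcast: 113.30.71.255
First usable = network + 1
Last usable = broadcast - 1
Range: 113.30.64.1 to 113.30.71.254


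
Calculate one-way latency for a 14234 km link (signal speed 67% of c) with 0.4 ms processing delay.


Speed = 0.67 * 3e5 km/s = 201000 km/s
Propagation delay = 14234 / 201000 = 0.0708 s = 70.8159 ms
Processing delay = 0.4 ms
Total one-way latency = 71.2159 ms


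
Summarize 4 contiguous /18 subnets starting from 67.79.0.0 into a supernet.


Original prefix: /18
Number of subnets: 4 = 2^2
New prefix = 18 - 2 = 16
Supernet: 67.79.0.0/16


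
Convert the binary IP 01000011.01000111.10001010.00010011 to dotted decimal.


01000011 = 67
01000111 = 71
10001010 = 138
00010011 = 19
IP: 67.71.138.19


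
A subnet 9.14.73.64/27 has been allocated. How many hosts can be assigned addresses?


Host bits = 32 - 27 = 5
Total addresses = 2^5 = 32
Usable = total - 2 (network and broadcast)
Usable hosts: 30


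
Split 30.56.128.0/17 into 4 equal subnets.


New prefix = 17 + 2 = 19
Each subnet has 8192 addresses
  30.56.128.0/19
  30.56.160.0/19
  30.56.192.0/19
  30.56.224.0/19
Subnets: 30.56.128.0/19, 30.56.160.0/19, 30.56.192.0/19, 30.56.224.0/19


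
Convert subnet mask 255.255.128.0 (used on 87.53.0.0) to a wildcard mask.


Subnet mask: 255.255.128.0
Wildcard = 255.255.255.255 - subnet mask
255 - 255 = 0
255 - 255 = 0
255 - 128 = 127
255 - 0 = 255
Wildcard: 0.0.127.255


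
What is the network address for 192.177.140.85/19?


IP:   11000000.10110001.10001100.01010101
Mask: 11111111.11111111.11100000.00000000
AND operation:
Net:  11000000.10110001.10000000.00000000
Network: 192.177.128.0/19


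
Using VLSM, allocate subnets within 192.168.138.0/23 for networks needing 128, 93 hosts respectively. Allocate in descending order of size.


128 hosts -> /24 (254 usable): 192.168.138.0/24
93 hosts -> /25 (126 usable): 192.168.139.0/25
Allocation: 192.168.138.0/24 (128 hosts, 254 usable); 192.168.139.0/25 (93 hosts, 126 usable)


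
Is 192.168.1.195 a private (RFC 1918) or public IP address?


RFC 1918 private ranges:
  10.0.0.0/8 (10.0.0.0 - 10.255.255.255)
  172.16.0.0/12 (172.16.0.0 - 172.31.255.255)
  192.168.0.0/16 (192.168.0.0 - 192.168.255.255)
Private (in 192.168.0.0/16)


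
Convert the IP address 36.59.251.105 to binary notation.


36 = 00100100
59 = 00111011
251 = 11111011
105 = 01101001
Binary: 00100100.00111011.11111011.01101001


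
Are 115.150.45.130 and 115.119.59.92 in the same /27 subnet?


Mask: 255.255.255.224
115.150.45.130 AND mask = 115.150.45.128
115.119.59.92 AND mask = 115.119.59.64
No, different subnets (115.150.45.128 vs 115.119.59.64)


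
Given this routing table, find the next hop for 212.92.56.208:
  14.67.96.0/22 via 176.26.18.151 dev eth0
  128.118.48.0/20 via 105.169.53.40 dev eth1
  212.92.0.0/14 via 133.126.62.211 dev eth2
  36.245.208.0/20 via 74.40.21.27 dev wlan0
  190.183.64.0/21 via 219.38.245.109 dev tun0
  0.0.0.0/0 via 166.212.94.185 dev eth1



Longest prefix match for 212.92.56.208:
  /22 14.67.96.0: no
  /20 128.118.48.0: no
  /14 212.92.0.0: MATCH
  /20 36.245.208.0: no
  /21 190.183.64.0: no
  /0 0.0.0.0: MATCH
Selected: next-hop 133.126.62.211 via eth2 (matched /14)


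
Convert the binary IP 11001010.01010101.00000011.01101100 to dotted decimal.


11001010 = 202
01010101 = 85
00000011 = 3
01101100 = 108
IP: 202.85.3.108


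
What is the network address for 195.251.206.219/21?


IP:   11000011.11111011.11001110.11011011
Mask: 11111111.11111111.11111000.00000000
AND operation:
Net:  11000011.11111011.11001000.00000000
Network: 195.251.200.0/21


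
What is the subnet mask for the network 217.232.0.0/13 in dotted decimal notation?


/13 means 13 network bits, 19 host bits
Binary: 11111111111110000000000000000000
Mask: 255.248.0.0


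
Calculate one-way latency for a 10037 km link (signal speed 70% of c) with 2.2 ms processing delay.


Speed = 0.7 * 3e5 km/s = 210000 km/s
Propagation delay = 10037 / 210000 = 0.0478 s = 47.7952 ms
Processing delay = 2.2 ms
Total one-way latency = 49.9952 ms


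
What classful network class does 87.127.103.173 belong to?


First octet: 87
Binary: 01010111
0xxxxxxx -> Class A (1-126)
Class A, default mask 255.0.0.0 (/8)


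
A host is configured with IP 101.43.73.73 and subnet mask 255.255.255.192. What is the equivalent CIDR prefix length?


Binary: 11111111.11111111.11111111.11000000
Count leading 1s
Prefix: /26


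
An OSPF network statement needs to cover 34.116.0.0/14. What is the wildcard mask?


Subnet mask: 255.252.0.0
Wildcard = 255.255.255.255 - subnet mask
255 - 255 = 0
255 - 252 = 3
255 - 0 = 255
255 - 0 = 255
Wildcard: 0.3.255.255


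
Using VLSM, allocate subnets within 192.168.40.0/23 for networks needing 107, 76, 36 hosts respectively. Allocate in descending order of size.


107 hosts -> /25 (126 usable): 192.168.40.0/25
76 hosts -> /25 (126 usable): 192.168.40.128/25
36 hosts -> /26 (62 usable): 192.168.41.0/26
Allocation: 192.168.40.0/25 (107 hosts, 126 usable); 192.168.40.128/25 (76 hosts, 126 usable); 192.168.41.0/26 (36 hosts, 62 usable)


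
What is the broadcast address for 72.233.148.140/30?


Network: 72.233.148.140/30
Host bits = 2
Set all host bits to 1:
Broadcast: 72.233.148.143


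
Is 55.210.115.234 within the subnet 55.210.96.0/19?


Subnet network: 55.210.96.0
Test IP AND mask: 55.210.96.0
Yes, 55.210.115.234 is in 55.210.96.0/19


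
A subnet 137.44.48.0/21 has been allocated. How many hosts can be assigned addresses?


Host bits = 32 - 21 = 11
Total addresses = 2^11 = 2048
Usable = total - 2 (network and broadcast)
Usable hosts: 2046


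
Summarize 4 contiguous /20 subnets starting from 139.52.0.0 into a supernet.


Original prefix: /20
Number of subnets: 4 = 2^2
New prefix = 20 - 2 = 18
Supernet: 139.52.0.0/18


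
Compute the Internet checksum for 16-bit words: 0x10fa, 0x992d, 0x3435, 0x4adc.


Sum all words (with carry folding):
+ 0x10fa = 0x10fa
+ 0x992d = 0xaa27
+ 0x3435 = 0xde5c
+ 0x4adc = 0x2939
One's complement: ~0x2939
Checksum = 0xd6c6


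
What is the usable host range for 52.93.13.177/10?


Network: 52.64.0.0
Broadcast: 52.127.255.255
First usable = network + 1
Last usable = broadcast - 1
Range: 52.64.0.1 to 52.127.255.254


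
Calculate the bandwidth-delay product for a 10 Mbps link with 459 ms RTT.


BDP = bandwidth * RTT
= 10 Mbps * 459 ms
= 10 * 1e6 * 459 / 1000 bits
= 4590000 bits
= 573750 bytes
= 560.3027 KB
BDP = 4590000 bits (573750 bytes)


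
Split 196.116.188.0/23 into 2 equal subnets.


New prefix = 23 + 1 = 24
Each subnet has 256 addresses
  196.116.188.0/24
  196.116.189.0/24
Subnets: 196.116.188.0/24, 196.116.189.0/24


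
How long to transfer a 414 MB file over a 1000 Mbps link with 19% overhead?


Effective throughput = 1000 * (1 - 19/100) = 810 Mbps
File size in Mb = 414 * 8 = 3312 Mb
Time = 3312 / 810
Time = 4.0889 seconds


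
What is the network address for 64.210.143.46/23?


IP:   01000000.11010010.10001111.00101110
Mask: 11111111.11111111.11111110.00000000
AND operation:
Net:  01000000.11010010.10001110.00000000
Network: 64.210.142.0/23


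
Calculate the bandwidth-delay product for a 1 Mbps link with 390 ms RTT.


BDP = bandwidth * RTT
= 1 Mbps * 390 ms
= 1 * 1e6 * 390 / 1000 bits
= 390000 bits
= 48750 bytes
= 47.6074 KB
BDP = 390000 bits (48750 bytes)


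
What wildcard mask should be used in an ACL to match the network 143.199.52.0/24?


Subnet mask: 255.255.255.0
Wildcard = 255.255.255.255 - subnet mask
255 - 255 = 0
255 - 255 = 0
255 - 255 = 0
255 - 0 = 255
Wildcard: 0.0.0.255


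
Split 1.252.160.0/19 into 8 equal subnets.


New prefix = 19 + 3 = 22
Each subnet has 1024 addresses
  1.252.160.0/22
  1.252.164.0/22
  1.252.168.0/22
  1.252.172.0/22
  1.252.176.0/22
  1.252.180.0/22
  1.252.184.0/22
  1.252.188.0/22
Subnets: 1.252.160.0/22, 1.252.164.0/22, 1.252.168.0/22, 1.252.172.0/22, 1.252.176.0/22, 1.252.180.0/22, 1.252.184.0/22, 1.252.188.0/22


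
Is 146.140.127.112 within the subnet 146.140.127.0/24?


Subnet network: 146.140.127.0
Test IP AND mask: 146.140.127.0
Yes, 146.140.127.112 is in 146.140.127.0/24


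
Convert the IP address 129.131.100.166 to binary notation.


129 = 10000001
131 = 10000011
100 = 01100100
166 = 10100110
Binary: 10000001.10000011.01100100.10100110


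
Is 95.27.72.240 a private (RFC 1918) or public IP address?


RFC 1918 private ranges:
  10.0.0.0/8 (10.0.0.0 - 10.255.255.255)
  172.16.0.0/12 (172.16.0.0 - 172.31.255.255)
  192.168.0.0/16 (192.168.0.0 - 192.168.255.255)
Public (not in any RFC 1918 range)


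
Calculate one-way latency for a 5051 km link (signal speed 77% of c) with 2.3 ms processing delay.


Speed = 0.77 * 3e5 km/s = 231000 km/s
Propagation delay = 5051 / 231000 = 0.0219 s = 21.8658 ms
Processing delay = 2.3 ms
Total one-way latency = 24.1658 ms


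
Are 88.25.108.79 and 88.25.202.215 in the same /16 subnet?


Mask: 255.255.0.0
88.25.108.79 AND mask = 88.25.0.0
88.25.202.215 AND mask = 88.25.0.0
Yes, same subnet (88.25.0.0)


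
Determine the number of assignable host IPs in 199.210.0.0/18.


Host bits = 32 - 18 = 14
Total addresses = 2^14 = 16384
Usable = total - 2 (network and broadcast)
Usable hosts: 16382


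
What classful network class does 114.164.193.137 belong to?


First octet: 114
Binary: 01110010
0xxxxxxx -> Class A (1-126)
Class A, default mask 255.0.0.0 (/8)


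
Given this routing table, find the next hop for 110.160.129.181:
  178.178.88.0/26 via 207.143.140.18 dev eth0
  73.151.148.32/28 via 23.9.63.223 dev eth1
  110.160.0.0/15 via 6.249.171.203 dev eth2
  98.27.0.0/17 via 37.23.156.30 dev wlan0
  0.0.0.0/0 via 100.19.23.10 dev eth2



Longest prefix match for 110.160.129.181:
  /26 178.178.88.0: no
  /28 73.151.148.32: no
  /15 110.160.0.0: MATCH
  /17 98.27.0.0: no
  /0 0.0.0.0: MATCH
Selected: next-hop 6.249.171.203 via eth2 (matched /15)


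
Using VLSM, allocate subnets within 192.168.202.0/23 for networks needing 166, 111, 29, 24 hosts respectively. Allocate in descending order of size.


166 hosts -> /24 (254 usable): 192.168.202.0/24
111 hosts -> /25 (126 usable): 192.168.203.0/25
29 hosts -> /27 (30 usable): 192.168.203.128/27
24 hosts -> /27 (30 usable): 192.168.203.160/27
Allocation: 192.168.202.0/24 (166 hosts, 254 usable); 192.168.203.0/25 (111 hosts, 126 usable); 192.168.203.128/27 (29 hosts, 30 usable); 192.168.203.160/27 (24 hosts, 30 usable)


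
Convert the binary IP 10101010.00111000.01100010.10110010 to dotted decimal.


10101010 = 170
00111000 = 56
01100010 = 98
10110010 = 178
IP: 170.56.98.178


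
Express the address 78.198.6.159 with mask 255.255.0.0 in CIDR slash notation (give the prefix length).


Binary: 11111111.11111111.00000000.00000000
Count leading 1s
Prefix: /16


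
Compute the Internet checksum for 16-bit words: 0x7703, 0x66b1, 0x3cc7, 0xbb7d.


Sum all words (with carry folding):
+ 0x7703 = 0x7703
+ 0x66b1 = 0xddb4
+ 0x3cc7 = 0x1a7c
+ 0xbb7d = 0xd5f9
One's complement: ~0xd5f9
Checksum = 0x2a06


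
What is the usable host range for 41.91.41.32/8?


Network: 41.0.0.0
Broadcast: 41.255.255.255
First usable = network + 1
Last usable = broadcast - 1
Range: 41.0.0.1 to 41.255.255.254


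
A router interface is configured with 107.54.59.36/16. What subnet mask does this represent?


/16 means 16 network bits, 16 host bits
Binary: 11111111111111110000000000000000
Mask: 255.255.0.0


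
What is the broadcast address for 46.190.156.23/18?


Network: 46.190.128.0/18
Host bits = 14
Set all host bits to 1:
Broadcast: 46.190.191.255


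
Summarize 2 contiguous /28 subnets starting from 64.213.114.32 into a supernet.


Original prefix: /28
Number of subnets: 2 = 2^1
New prefix = 28 - 1 = 27
Supernet: 64.213.114.32/27


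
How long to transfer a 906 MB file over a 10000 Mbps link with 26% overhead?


Effective throughput = 10000 * (1 - 26/100) = 7400 Mbps
File size in Mb = 906 * 8 = 7248 Mb
Time = 7248 / 7400
Time = 0.9795 seconds


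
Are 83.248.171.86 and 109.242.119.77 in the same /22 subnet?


Mask: 255.255.252.0
83.248.171.86 AND mask = 83.248.168.0
109.242.119.77 AND mask = 109.242.116.0
No, different subnets (83.248.168.0 vs 109.242.116.0)


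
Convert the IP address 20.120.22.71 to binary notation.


20 = 00010100
120 = 01111000
22 = 00010110
71 = 01000111
Binary: 00010100.01111000.00010110.01000111


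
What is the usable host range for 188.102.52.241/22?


Network: 188.102.52.0
Broadcast: 188.102.55.255
First usable = network + 1
Last usable = broadcast - 1
Range: 188.102.52.1 to 188.102.55.254


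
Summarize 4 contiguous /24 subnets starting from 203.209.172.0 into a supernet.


Original prefix: /24
Number of subnets: 4 = 2^2
New prefix = 24 - 2 = 22
Supernet: 203.209.172.0/22


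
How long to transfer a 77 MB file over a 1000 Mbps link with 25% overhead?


Effective throughput = 1000 * (1 - 25/100) = 750 Mbps
File size in Mb = 77 * 8 = 616 Mb
Time = 616 / 750
Time = 0.8213 seconds


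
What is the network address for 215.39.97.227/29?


IP:   11010111.00100111.01100001.11100011
Mask: 11111111.11111111.11111111.11111000
AND operation:
Net:  11010111.00100111.01100001.11100000
Network: 215.39.97.224/29


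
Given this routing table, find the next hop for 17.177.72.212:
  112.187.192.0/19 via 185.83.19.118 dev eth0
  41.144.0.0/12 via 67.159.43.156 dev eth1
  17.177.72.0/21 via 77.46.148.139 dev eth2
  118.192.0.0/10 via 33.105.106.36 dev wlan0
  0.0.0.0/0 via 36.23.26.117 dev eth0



Longest prefix match for 17.177.72.212:
  /19 112.187.192.0: no
  /12 41.144.0.0: no
  /21 17.177.72.0: MATCH
  /10 118.192.0.0: no
  /0 0.0.0.0: MATCH
Selected: next-hop 77.46.148.139 via eth2 (matched /21)


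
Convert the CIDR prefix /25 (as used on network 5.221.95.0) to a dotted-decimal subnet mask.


/25 means 25 network bits, 7 host bits
Binary: 11111111111111111111111110000000
Mask: 255.255.255.128


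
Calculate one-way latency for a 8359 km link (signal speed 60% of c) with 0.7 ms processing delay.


Speed = 0.6 * 3e5 km/s = 180000 km/s
Propagation delay = 8359 / 180000 = 0.0464 s = 46.4389 ms
Processing delay = 0.7 ms
Total one-way latency = 47.1389 ms


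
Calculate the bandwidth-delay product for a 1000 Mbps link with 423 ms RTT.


BDP = bandwidth * RTT
= 1000 Mbps * 423 ms
= 1000 * 1e6 * 423 / 1000 bits
= 423000000 bits
= 52875000 bytes
= 51635.7422 KB
BDP = 423000000 bits (52875000 bytes)


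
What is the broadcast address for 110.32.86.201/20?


Network: 110.32.80.0/20
Host bits = 12
Set all host bits to 1:
Broadcast: 110.32.95.255


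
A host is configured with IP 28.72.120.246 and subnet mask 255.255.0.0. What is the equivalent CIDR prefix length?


Binary: 11111111.11111111.00000000.00000000
Count leading 1s
Prefix: /16


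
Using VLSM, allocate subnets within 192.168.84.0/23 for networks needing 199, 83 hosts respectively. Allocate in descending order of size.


199 hosts -> /24 (254 usable): 192.168.84.0/24
83 hosts -> /25 (126 usable): 192.168.85.0/25
Allocation: 192.168.84.0/24 (199 hosts, 254 usable); 192.168.85.0/25 (83 hosts, 126 usable)


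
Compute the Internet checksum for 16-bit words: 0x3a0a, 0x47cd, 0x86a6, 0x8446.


Sum all words (with carry folding):
+ 0x3a0a = 0x3a0a
+ 0x47cd = 0x81d7
+ 0x86a6 = 0x087e
+ 0x8446 = 0x8cc4
One's complement: ~0x8cc4
Checksum = 0x733b


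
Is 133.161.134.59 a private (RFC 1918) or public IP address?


RFC 1918 private ranges:
  10.0.0.0/8 (10.0.0.0 - 10.255.255.255)
  172.16.0.0/12 (172.16.0.0 - 172.31.255.255)
  192.168.0.0/16 (192.168.0.0 - 192.168.255.255)
Public (not in any RFC 1918 range)


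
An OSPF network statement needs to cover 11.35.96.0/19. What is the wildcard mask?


Subnet mask: 255.255.224.0
Wildcard = 255.255.255.255 - subnet mask
255 - 255 = 0
255 - 255 = 0
255 - 224 = 31
255 - 0 = 255
Wildcard: 0.0.31.255


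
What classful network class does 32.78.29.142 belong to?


First octet: 32
Binary: 00100000
0xxxxxxx -> Class A (1-126)
Class A, default mask 255.0.0.0 (/8)


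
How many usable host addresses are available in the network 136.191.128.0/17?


Host bits = 32 - 17 = 15
Total addresses = 2^15 = 32768
Usable = total - 2 (network and broadcast)
Usable hosts: 32766


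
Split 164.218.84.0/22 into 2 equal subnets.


New prefix = 22 + 1 = 23
Each subnet has 512 addresses
  164.218.84.0/23
  164.218.86.0/23
Subnets: 164.218.84.0/23, 164.218.86.0/23


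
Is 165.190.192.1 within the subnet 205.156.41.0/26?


Subnet network: 205.156.41.0
Test IP AND mask: 165.190.192.0
No, 165.190.192.1 is not in 205.156.41.0/26


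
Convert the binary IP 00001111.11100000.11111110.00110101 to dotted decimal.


00001111 = 15
11100000 = 224
11111110 = 254
00110101 = 53
IP: 15.224.254.53
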